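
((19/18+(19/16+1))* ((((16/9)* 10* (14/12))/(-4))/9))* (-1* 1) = 16345/8748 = 1.87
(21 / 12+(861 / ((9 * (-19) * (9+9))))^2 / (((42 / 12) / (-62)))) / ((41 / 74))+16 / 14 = 271855289 / 151059006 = 1.80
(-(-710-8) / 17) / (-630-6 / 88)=-31592 / 471291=-0.07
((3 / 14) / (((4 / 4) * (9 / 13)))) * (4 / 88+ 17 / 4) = 1.33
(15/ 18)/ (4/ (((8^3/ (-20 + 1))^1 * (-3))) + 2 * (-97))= -320/ 74477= -0.00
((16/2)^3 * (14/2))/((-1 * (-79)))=3584/79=45.37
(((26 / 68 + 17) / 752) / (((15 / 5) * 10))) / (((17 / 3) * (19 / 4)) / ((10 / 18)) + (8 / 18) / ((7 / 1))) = 12411 / 781447568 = 0.00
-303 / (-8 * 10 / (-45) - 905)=2727 / 8129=0.34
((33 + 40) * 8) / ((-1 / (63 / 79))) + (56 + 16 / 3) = -95840 / 237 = -404.39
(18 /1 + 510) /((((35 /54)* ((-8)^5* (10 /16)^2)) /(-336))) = 2673 /125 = 21.38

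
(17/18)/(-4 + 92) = 17/1584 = 0.01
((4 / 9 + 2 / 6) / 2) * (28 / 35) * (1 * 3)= 14 / 15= 0.93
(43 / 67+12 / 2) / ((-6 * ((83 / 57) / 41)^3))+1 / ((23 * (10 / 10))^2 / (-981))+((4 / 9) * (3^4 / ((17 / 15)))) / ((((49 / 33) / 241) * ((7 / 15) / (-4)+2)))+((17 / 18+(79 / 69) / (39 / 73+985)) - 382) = -70621141892353904290555 / 3158992022747460984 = -22355.59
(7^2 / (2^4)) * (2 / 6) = 49 / 48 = 1.02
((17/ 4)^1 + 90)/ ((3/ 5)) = 157.08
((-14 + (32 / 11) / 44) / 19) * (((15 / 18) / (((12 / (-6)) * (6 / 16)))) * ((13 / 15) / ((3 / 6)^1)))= 29224 / 20691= 1.41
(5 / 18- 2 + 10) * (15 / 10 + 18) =1937 / 12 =161.42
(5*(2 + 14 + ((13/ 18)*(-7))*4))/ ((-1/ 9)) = 190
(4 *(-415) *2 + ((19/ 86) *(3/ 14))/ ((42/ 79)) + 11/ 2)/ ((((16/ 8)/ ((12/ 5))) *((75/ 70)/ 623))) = -2312663.39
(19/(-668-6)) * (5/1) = -95/674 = -0.14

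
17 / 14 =1.21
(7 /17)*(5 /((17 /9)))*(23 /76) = 7245 /21964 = 0.33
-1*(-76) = 76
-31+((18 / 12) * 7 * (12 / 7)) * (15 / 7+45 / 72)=527 / 28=18.82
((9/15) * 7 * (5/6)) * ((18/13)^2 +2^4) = 10598/169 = 62.71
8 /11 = 0.73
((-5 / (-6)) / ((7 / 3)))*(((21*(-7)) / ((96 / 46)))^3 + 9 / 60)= -7157173843 / 57344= -124811.21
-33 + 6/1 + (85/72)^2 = -132743/5184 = -25.61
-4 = -4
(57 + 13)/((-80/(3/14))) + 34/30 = 227/240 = 0.95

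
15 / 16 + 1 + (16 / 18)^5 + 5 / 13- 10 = -87485509 / 12282192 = -7.12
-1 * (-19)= 19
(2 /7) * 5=10 /7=1.43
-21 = -21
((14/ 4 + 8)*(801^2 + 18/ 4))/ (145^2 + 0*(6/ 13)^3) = 29513853/ 84100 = 350.94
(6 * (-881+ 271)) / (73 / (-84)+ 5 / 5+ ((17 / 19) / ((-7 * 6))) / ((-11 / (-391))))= 4283664 / 733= 5844.02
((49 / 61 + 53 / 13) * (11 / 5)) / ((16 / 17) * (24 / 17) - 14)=-1230273 / 1451983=-0.85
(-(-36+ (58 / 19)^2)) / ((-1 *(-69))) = 9632 / 24909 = 0.39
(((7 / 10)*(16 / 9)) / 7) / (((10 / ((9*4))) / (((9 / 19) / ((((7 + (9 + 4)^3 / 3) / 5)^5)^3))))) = 157641800537109375 / 183677832356609779218633323824449505641522425509888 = 0.00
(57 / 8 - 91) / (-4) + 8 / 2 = 799 / 32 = 24.97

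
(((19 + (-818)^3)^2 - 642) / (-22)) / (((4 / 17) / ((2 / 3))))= -5092941799826294759 / 132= -38582892422926475.45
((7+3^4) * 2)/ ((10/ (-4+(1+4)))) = 88/ 5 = 17.60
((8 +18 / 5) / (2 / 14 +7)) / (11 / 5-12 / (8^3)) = 3712 / 4975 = 0.75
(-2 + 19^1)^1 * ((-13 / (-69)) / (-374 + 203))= -221 / 11799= -0.02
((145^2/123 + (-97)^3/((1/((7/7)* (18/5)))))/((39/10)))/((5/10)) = -8082211588/4797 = -1684847.11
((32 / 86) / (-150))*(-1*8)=64 / 3225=0.02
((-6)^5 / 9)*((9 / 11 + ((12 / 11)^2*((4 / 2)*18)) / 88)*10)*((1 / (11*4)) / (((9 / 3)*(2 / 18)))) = -11255760 / 14641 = -768.78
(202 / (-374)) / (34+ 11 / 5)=-0.01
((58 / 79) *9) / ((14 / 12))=3132 / 553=5.66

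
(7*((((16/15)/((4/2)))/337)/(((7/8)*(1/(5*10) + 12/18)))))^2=409600/1204853521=0.00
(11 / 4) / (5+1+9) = 11 / 60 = 0.18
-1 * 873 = -873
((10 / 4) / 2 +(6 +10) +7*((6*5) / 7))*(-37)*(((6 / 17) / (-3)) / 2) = 6993 / 68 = 102.84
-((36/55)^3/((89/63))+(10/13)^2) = -1977483932/2502446375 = -0.79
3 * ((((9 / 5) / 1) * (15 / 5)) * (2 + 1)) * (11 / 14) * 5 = 2673 / 14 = 190.93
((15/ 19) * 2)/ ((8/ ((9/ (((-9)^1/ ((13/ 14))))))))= -0.18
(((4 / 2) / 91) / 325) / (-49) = -2 / 1449175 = -0.00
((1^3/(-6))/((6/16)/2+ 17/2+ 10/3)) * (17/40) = -17/2885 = -0.01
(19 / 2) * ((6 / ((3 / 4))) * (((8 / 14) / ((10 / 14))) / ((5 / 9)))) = 2736 / 25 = 109.44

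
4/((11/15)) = 60/11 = 5.45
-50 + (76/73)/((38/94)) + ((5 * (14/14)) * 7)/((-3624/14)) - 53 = -13301657/132276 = -100.56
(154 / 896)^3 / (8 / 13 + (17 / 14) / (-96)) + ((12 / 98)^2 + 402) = 41636390398851 / 103567077376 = 402.02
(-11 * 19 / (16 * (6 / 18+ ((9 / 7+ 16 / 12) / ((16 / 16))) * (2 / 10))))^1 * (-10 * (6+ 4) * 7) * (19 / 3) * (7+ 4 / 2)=4864475 / 8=608059.38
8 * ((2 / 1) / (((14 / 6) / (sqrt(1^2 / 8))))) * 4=48 * sqrt(2) / 7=9.70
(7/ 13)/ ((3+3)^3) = 0.00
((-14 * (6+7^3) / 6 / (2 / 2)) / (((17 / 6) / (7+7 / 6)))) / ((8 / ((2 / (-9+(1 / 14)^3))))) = 82119002 / 1259445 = 65.20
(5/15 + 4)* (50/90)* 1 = 65/27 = 2.41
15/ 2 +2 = 19/ 2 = 9.50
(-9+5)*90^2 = -32400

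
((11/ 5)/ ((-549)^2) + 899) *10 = 2709595012/ 301401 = 8990.00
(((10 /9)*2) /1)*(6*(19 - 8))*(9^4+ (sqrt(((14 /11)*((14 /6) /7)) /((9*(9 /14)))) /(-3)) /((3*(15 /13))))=962280 - 1456*sqrt(33) /2187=962276.18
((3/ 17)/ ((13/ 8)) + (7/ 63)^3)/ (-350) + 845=6806852719/ 8055450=845.00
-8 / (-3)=8 / 3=2.67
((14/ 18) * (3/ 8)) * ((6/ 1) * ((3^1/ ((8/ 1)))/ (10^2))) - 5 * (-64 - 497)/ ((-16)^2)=70167/ 6400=10.96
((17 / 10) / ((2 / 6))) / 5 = 1.02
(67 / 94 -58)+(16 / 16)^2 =-5291 / 94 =-56.29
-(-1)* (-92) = -92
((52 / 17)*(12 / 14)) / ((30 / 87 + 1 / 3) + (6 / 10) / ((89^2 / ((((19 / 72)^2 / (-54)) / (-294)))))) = 1404395398748160 / 363257445455413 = 3.87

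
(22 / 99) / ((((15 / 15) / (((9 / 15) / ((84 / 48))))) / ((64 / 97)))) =512 / 10185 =0.05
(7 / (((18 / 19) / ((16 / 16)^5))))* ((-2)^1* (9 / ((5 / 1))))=-26.60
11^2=121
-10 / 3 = -3.33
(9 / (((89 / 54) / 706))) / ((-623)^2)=343116 / 34543481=0.01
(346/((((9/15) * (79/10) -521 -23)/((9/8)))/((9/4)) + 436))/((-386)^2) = 350325/33635251016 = 0.00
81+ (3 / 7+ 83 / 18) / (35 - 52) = 172867 / 2142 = 80.70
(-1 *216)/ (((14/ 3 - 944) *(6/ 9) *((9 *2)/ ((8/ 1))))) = 216/ 1409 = 0.15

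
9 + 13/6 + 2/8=137/12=11.42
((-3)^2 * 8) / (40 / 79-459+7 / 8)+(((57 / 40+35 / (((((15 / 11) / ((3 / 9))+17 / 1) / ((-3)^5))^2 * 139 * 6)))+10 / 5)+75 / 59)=286807644896781 / 28369460804480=10.11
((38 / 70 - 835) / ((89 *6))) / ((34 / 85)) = -14603 / 3738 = -3.91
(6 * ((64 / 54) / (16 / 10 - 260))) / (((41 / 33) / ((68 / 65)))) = -704 / 30381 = -0.02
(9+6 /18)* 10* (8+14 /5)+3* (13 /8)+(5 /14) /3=170183 /168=1012.99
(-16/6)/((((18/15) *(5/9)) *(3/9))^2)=-54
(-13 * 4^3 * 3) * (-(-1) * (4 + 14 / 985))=-9869184 / 985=-10019.48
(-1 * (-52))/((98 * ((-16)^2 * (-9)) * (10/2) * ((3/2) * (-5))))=13/2116800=0.00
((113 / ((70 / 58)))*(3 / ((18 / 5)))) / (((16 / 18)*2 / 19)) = 186789 / 224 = 833.88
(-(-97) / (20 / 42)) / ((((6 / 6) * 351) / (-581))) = -337.18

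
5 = 5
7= 7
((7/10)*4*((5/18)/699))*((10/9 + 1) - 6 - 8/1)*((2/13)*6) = -2996/245349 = -0.01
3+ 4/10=17/5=3.40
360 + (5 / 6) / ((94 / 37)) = 203225 / 564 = 360.33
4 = 4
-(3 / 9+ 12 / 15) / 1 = -17 / 15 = -1.13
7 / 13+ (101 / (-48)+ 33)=19615 / 624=31.43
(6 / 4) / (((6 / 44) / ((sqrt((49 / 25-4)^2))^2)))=28611 / 625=45.78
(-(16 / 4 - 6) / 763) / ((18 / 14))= 2 / 981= 0.00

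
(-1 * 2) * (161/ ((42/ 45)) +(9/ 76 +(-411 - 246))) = 36813/ 38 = 968.76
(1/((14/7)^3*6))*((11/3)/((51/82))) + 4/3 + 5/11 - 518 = -20845879/40392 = -516.09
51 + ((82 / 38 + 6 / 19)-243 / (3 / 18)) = -26686 / 19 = -1404.53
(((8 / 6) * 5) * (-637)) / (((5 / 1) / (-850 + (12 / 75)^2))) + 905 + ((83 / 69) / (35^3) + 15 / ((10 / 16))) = 10692167658538 / 14791875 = 722840.59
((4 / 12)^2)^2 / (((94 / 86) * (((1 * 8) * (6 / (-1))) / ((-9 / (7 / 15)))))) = 0.00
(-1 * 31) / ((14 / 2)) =-31 / 7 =-4.43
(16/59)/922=8/27199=0.00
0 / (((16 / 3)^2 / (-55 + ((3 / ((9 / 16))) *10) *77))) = 0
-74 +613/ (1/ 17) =10347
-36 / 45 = -4 / 5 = -0.80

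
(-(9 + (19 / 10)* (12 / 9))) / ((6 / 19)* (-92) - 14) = 3287 / 12270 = 0.27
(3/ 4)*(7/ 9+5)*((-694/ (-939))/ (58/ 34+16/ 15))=766870/ 663873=1.16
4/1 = 4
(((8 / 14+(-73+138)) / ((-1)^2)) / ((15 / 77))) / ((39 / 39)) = 1683 / 5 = 336.60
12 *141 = 1692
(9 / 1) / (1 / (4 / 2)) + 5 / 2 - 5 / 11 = 441 / 22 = 20.05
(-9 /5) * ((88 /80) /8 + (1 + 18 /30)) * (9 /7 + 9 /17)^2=-3647916 /354025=-10.30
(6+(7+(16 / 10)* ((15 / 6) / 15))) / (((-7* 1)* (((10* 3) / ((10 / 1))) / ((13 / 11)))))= -2587 / 3465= -0.75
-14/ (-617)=14/ 617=0.02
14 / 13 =1.08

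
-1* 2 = -2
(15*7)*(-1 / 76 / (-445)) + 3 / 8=0.38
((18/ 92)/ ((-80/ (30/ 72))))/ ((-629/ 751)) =0.00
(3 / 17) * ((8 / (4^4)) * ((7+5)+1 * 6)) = 27 / 272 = 0.10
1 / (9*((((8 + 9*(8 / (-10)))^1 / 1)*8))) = 5 / 288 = 0.02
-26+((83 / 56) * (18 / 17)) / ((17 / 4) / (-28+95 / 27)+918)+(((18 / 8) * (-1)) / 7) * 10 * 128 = -14035629535 / 32086803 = -437.43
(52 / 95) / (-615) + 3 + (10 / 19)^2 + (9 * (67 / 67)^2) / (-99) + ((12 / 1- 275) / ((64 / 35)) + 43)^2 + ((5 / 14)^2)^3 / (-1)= 10169.49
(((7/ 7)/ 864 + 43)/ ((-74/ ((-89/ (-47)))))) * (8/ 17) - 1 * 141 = -903677345/ 6385608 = -141.52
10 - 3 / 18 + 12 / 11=721 / 66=10.92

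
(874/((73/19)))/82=8303/2993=2.77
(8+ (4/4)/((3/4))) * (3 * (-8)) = -224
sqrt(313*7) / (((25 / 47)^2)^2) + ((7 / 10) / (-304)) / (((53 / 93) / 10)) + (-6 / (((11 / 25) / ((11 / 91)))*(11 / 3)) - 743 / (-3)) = 11959481063 / 48384336 + 4879681*sqrt(2191) / 390625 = 831.90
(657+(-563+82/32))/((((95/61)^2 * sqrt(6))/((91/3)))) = 493.02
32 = 32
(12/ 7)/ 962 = 6/ 3367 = 0.00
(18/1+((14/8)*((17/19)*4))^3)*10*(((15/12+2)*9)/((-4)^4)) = 1058043285/3511808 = 301.28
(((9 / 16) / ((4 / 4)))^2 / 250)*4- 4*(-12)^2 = -9215919 / 16000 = -575.99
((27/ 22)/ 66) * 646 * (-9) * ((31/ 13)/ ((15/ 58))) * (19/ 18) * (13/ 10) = -16551489/ 12100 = -1367.89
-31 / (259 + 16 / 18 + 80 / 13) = -3627 / 31127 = -0.12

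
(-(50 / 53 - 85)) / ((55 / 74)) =5994 / 53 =113.09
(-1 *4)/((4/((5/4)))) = -5/4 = -1.25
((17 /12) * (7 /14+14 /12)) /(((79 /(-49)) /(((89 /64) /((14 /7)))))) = -370685 /364032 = -1.02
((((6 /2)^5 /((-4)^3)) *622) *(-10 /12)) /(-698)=-125955 /44672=-2.82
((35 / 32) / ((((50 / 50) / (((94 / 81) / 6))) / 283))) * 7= 3258745 / 7776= 419.08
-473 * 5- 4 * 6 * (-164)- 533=1038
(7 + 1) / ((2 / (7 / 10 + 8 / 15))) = 74 / 15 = 4.93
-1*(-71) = 71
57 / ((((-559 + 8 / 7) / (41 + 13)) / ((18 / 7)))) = -55404 / 3905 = -14.19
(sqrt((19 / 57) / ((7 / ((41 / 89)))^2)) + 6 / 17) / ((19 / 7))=41* sqrt(3) / 5073 + 42 / 323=0.14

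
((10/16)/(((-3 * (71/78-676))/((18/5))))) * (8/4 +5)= 819/105314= 0.01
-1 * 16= -16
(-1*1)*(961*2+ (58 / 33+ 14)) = -63946 / 33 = -1937.76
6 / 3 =2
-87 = -87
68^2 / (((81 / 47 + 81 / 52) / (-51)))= -192117952 / 2673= -71873.53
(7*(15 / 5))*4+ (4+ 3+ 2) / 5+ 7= 464 / 5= 92.80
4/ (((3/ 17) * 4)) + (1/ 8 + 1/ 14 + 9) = 2497/ 168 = 14.86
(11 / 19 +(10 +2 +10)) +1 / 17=7312 / 323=22.64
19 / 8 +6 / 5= 143 / 40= 3.58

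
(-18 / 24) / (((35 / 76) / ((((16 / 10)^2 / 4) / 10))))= -456 / 4375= -0.10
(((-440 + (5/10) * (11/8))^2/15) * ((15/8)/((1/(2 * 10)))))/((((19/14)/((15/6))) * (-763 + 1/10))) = -14410328625/12369152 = -1165.02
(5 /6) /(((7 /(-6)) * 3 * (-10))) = 1 /42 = 0.02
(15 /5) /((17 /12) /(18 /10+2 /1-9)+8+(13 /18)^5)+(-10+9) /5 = 173816099 /973248305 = 0.18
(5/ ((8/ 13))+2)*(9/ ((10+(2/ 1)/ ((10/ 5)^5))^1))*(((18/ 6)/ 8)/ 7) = 2187/ 4508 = 0.49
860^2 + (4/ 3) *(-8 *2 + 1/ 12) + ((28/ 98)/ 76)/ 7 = 12393861167/ 16758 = 739578.78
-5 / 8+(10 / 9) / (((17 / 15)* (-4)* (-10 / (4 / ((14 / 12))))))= -515 / 952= -0.54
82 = 82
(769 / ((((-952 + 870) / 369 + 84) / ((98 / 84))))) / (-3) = -5383 / 1508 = -3.57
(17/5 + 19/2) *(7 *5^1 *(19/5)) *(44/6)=62909/5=12581.80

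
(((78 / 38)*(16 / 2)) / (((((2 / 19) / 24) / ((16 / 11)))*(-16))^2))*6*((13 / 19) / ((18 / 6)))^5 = 1235663104 / 47306523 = 26.12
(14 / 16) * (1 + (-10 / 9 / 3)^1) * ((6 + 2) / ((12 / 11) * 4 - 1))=1309 / 999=1.31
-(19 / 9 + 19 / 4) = -6.86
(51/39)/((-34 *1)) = -1/26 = -0.04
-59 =-59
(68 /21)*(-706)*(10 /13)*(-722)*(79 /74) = 13691401520 /10101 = 1355450.11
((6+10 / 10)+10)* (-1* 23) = -391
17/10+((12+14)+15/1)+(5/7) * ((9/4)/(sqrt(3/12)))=1607/35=45.91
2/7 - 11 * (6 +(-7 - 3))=310/7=44.29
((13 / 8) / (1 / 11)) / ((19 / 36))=1287 / 38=33.87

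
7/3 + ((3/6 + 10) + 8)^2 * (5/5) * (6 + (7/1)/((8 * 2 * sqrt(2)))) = 9583 * sqrt(2)/128 + 12335/6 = 2161.71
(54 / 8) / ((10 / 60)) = 40.50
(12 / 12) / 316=1 / 316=0.00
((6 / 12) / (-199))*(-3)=3 / 398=0.01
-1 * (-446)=446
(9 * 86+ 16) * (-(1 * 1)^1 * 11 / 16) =-4345 / 8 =-543.12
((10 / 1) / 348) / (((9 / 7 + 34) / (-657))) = -7665 / 14326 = -0.54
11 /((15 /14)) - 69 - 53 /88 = -78323 /1320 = -59.34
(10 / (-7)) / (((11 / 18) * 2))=-90 / 77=-1.17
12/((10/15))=18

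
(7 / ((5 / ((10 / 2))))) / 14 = 1 / 2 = 0.50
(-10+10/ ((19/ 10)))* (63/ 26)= -2835/ 247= -11.48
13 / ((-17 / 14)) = -182 / 17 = -10.71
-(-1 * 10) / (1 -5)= -2.50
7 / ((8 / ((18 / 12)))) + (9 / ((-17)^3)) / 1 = 103029 / 78608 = 1.31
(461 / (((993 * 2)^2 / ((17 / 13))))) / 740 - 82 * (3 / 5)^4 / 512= -1575099984649 / 75886331040000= -0.02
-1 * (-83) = 83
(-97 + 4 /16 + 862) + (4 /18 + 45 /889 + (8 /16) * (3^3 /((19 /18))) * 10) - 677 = 131598335 /608076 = 216.42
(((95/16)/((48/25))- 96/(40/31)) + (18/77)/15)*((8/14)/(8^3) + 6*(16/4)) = -8242127119/4816896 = -1711.09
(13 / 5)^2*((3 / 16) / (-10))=-507 / 4000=-0.13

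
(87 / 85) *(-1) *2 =-174 / 85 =-2.05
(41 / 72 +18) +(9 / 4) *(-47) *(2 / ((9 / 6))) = -8815 / 72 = -122.43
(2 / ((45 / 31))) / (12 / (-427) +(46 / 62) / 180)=-3282776 / 57139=-57.45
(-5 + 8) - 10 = -7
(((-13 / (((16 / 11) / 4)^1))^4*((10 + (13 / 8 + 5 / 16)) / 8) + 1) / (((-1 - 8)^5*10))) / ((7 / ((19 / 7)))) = -1517509072621 / 948109639680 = -1.60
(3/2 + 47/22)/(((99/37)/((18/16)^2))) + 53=52969/968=54.72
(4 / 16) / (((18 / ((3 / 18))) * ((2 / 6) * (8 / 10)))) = 0.01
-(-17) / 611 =17 / 611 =0.03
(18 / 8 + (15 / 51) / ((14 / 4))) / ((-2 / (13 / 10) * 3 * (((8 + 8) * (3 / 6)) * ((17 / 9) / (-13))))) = 0.44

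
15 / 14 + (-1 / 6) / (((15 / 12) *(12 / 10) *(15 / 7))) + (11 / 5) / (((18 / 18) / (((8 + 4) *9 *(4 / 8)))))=226459 / 1890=119.82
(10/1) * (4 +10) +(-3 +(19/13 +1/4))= 7213/52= 138.71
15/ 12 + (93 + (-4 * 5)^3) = -31623/ 4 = -7905.75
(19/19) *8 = 8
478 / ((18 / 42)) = 3346 / 3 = 1115.33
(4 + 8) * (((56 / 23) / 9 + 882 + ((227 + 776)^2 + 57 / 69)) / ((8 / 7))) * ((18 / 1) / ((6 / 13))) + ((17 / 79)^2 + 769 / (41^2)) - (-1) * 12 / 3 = 99491636586831958 / 241295783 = 412322318.07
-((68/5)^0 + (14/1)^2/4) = -50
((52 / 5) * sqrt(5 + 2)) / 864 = 13 * sqrt(7) / 1080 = 0.03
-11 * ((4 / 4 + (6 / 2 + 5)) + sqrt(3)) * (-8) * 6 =528 * sqrt(3) + 4752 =5666.52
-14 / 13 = -1.08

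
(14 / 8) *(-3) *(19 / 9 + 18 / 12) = -455 / 24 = -18.96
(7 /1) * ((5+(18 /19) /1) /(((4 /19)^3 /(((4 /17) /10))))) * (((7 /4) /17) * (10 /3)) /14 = 285551 /110976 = 2.57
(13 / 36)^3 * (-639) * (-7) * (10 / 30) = 1091909 / 15552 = 70.21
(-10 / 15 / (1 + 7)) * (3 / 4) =-1 / 16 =-0.06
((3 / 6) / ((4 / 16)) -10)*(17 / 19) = -136 / 19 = -7.16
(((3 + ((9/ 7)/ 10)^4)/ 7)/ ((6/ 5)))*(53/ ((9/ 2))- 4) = 24012187/ 8643600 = 2.78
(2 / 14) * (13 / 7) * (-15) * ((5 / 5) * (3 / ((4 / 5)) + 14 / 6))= -4745 / 196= -24.21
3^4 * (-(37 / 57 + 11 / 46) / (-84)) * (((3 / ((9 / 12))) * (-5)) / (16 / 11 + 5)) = -1152855 / 434378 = -2.65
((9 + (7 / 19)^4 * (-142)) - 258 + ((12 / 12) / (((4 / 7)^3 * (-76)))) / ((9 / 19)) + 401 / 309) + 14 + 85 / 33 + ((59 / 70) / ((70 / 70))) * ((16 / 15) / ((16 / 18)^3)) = -13848283505059649 / 59533969017600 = -232.61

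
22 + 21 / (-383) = 8405 / 383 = 21.95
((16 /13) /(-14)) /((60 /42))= -4 /65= -0.06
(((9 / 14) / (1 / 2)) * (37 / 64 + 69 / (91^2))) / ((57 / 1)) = 932439 / 70487872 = 0.01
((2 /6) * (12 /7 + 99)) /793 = 235 /5551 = 0.04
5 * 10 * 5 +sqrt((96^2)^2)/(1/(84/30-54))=-2358046/5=-471609.20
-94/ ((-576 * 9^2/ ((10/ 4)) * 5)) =47/ 46656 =0.00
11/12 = 0.92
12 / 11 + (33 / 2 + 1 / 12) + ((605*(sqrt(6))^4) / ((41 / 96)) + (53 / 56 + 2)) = 3865508627 / 75768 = 51017.69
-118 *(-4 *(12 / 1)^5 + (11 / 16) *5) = 939586387 / 8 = 117448298.38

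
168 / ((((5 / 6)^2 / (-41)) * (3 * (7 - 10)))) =27552 / 25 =1102.08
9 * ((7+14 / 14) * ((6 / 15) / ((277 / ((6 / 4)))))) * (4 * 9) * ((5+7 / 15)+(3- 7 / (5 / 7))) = -10368 / 1385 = -7.49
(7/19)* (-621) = -4347/19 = -228.79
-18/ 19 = -0.95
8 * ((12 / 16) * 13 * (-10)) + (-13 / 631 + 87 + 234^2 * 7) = 382598.98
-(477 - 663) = 186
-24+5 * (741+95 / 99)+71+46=376477 / 99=3802.80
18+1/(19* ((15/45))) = 345/19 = 18.16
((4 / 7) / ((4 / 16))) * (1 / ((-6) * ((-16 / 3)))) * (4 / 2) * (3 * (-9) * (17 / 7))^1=-459 / 49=-9.37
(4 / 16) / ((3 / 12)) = 1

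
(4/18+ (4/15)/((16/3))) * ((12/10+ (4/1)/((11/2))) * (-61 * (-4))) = 316834/2475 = 128.01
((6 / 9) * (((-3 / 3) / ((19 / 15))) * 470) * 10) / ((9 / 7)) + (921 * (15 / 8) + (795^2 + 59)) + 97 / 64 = 6915386803 / 10944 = 631888.41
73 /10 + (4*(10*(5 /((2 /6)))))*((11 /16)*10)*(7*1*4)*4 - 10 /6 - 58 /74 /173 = 88718940899 /192030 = 462005.63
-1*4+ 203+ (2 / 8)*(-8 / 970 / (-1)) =96516 / 485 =199.00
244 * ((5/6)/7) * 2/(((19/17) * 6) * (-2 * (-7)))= 5185/8379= 0.62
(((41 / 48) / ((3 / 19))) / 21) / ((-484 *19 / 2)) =-41 / 731808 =-0.00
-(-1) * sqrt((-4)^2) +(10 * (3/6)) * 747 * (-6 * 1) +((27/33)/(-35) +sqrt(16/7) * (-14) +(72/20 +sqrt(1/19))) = -8624933/385-8 * sqrt(7) +sqrt(19)/19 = -22423.36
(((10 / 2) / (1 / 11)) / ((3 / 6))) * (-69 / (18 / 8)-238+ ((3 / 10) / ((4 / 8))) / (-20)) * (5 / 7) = -886699 / 42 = -21111.88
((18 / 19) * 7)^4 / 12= 21003948 / 130321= 161.17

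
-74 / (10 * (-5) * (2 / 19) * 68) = 703 / 3400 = 0.21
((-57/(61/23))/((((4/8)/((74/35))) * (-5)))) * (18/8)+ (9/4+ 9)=2226627/42700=52.15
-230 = -230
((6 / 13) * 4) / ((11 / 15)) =360 / 143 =2.52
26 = 26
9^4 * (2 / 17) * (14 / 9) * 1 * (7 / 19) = 142884 / 323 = 442.37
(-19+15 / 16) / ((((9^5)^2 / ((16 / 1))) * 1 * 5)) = -289 / 17433922005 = -0.00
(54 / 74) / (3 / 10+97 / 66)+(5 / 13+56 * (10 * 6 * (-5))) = -2359481665 / 140452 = -16799.20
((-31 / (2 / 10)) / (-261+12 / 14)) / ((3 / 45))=5425 / 607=8.94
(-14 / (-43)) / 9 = 14 / 387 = 0.04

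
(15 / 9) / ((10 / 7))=7 / 6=1.17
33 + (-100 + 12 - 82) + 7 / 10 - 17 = -1533 / 10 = -153.30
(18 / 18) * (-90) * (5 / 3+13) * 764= -1008480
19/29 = 0.66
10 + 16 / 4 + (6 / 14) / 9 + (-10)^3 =-20705 / 21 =-985.95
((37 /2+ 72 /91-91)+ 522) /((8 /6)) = 245859 /728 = 337.72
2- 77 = -75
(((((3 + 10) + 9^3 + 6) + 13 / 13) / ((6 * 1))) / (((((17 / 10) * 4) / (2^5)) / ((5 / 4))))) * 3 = 37450 / 17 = 2202.94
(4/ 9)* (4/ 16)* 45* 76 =380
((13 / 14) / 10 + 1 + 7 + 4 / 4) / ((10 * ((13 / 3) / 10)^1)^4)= 103113 / 3998540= 0.03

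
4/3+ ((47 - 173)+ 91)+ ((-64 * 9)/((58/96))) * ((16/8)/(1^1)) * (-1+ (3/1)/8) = 100751/87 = 1158.06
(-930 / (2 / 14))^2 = 42380100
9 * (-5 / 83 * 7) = -315 / 83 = -3.80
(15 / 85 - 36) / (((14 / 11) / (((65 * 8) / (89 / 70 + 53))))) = -600600 / 2227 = -269.69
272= 272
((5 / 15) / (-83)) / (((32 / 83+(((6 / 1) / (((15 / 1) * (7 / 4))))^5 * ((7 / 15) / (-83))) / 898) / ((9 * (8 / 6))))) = -50533546875 / 404268370904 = -0.13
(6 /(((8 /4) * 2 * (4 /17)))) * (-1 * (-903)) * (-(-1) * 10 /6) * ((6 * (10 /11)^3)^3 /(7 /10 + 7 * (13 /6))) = 130612500000000 /2357947691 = 55392.45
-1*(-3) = 3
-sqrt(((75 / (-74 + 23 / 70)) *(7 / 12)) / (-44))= -35 *sqrt(63030) / 75636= -0.12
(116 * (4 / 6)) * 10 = 773.33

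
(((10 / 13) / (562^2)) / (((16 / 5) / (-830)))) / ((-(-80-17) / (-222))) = 1151625 / 796558568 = 0.00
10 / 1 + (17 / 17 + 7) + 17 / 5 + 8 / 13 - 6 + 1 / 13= 16.09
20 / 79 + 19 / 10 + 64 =52261 / 790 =66.15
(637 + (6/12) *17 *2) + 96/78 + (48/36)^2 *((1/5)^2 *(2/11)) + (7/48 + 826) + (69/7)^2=39819310019/25225200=1578.55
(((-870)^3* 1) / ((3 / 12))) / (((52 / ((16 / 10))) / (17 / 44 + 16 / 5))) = -41564709360 / 143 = -290662303.22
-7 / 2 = -3.50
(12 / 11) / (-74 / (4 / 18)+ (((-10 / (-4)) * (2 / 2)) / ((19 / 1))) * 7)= -456 / 138809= -0.00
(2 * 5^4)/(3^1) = 1250/3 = 416.67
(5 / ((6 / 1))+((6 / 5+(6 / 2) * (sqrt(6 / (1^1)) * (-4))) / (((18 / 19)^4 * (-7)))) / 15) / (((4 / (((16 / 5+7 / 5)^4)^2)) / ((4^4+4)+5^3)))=112261225040857211 * sqrt(6) / 41006250000+6481484580126702289 / 410062500000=22511962.87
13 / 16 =0.81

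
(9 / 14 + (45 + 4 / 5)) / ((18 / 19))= 61769 / 1260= 49.02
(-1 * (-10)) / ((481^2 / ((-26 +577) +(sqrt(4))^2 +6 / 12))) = 5555 / 231361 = 0.02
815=815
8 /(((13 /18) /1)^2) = 2592 /169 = 15.34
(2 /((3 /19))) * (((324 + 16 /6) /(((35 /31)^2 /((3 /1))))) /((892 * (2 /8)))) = 146072 /3345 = 43.67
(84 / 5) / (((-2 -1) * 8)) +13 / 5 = 19 / 10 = 1.90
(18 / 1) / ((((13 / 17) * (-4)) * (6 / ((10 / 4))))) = -255 / 104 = -2.45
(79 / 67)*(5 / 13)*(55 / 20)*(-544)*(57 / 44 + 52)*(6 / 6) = -470050 / 13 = -36157.69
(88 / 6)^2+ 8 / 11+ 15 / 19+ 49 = 499646 / 1881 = 265.63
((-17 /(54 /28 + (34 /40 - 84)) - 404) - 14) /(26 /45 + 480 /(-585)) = 1389579165 /807341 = 1721.18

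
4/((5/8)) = 32/5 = 6.40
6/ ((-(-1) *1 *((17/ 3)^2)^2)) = 486/ 83521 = 0.01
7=7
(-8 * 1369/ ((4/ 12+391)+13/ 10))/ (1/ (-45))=14785200/ 11779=1255.22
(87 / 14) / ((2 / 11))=957 / 28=34.18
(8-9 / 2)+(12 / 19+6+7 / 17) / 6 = 4529 / 969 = 4.67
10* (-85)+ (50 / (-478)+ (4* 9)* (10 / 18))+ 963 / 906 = -59838571 / 72178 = -829.04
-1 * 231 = -231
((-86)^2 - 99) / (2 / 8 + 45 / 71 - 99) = -2072348 / 27865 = -74.37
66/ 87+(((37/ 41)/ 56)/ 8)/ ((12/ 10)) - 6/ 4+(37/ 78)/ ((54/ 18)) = -72491309/ 124645248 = -0.58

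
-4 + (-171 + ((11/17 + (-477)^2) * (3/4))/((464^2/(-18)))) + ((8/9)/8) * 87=-986015017/5490048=-179.60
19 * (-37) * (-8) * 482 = 2710768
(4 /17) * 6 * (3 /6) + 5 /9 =193 /153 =1.26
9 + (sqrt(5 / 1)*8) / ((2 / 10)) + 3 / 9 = 28 / 3 + 40*sqrt(5) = 98.78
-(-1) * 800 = 800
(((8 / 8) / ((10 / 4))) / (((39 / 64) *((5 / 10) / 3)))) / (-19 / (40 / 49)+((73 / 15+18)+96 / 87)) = 178176 / 31447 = 5.67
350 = 350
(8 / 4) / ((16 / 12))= 3 / 2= 1.50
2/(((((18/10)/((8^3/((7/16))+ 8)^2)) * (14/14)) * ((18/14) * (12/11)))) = 1870811360/1701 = 1099830.31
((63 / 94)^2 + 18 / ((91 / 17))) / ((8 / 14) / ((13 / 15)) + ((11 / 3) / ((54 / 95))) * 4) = 49652919 / 344692360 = 0.14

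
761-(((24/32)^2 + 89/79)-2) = 962297/1264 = 761.31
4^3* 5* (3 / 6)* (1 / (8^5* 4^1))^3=0.00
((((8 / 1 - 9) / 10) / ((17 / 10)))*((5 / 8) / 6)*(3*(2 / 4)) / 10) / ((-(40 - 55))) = -1 / 16320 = -0.00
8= 8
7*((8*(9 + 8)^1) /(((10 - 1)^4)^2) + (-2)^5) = -9642464552 /43046721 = -224.00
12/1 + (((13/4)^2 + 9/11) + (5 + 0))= 28.38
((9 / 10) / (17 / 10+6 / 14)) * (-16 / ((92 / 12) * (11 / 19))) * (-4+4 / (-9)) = 255360 / 37697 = 6.77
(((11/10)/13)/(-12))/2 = -11/3120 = -0.00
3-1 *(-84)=87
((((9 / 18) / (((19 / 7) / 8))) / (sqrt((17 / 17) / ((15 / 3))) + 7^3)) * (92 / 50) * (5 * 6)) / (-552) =-2401 / 5588318 + 7 * sqrt(5) / 27941590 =-0.00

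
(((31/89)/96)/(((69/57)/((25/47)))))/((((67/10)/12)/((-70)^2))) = 90190625/6446003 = 13.99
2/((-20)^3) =-0.00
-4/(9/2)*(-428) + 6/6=3433/9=381.44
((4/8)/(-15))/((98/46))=-23/1470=-0.02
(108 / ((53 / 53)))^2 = 11664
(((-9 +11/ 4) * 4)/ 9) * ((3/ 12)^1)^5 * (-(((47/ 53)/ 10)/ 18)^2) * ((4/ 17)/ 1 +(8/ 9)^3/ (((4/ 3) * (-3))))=408665/ 103947886891008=0.00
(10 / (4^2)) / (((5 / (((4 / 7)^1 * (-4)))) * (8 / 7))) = -1 / 4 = -0.25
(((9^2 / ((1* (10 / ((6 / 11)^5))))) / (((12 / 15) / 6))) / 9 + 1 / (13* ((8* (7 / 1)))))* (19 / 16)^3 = 263195708585 / 480236044288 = 0.55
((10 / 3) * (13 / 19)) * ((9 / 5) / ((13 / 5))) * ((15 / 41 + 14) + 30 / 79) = 1432830 / 61541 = 23.28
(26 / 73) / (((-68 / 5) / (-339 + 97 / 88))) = 1932775 / 218416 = 8.85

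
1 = 1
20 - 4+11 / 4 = 18.75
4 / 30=2 / 15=0.13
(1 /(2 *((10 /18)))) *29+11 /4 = 577 /20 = 28.85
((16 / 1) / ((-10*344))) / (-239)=1 / 51385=0.00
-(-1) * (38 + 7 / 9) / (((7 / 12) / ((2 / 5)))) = 2792 / 105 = 26.59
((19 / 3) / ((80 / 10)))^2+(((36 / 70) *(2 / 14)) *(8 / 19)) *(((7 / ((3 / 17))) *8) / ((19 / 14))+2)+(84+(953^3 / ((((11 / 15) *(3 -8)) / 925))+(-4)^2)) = -122359433847322320329 / 560387520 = -218347892271.62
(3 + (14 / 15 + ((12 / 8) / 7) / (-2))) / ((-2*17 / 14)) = -1.58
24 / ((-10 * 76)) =-3 / 95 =-0.03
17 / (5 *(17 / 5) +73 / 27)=459 / 532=0.86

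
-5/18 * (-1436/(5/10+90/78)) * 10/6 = 466700/1161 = 401.98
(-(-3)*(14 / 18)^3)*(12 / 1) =1372 / 81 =16.94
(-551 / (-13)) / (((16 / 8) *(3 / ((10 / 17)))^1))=2755 / 663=4.16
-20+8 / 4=-18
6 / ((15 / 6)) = 12 / 5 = 2.40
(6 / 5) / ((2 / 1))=3 / 5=0.60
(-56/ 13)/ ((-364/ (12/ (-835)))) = -24/ 141115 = -0.00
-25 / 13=-1.92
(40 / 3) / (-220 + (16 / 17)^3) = -49130 / 807573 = -0.06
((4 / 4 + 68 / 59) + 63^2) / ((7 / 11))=2577278 / 413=6240.38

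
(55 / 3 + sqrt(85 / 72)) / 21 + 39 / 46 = sqrt(170) / 252 + 4987 / 2898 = 1.77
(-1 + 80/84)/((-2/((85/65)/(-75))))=-17/40950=-0.00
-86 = -86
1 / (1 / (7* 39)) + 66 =339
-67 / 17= -3.94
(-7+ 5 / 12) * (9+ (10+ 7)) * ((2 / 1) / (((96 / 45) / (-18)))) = 46215 / 16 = 2888.44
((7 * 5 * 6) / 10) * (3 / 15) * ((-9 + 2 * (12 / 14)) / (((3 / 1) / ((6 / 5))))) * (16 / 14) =-2448 / 175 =-13.99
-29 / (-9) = 29 / 9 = 3.22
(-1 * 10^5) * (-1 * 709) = 70900000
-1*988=-988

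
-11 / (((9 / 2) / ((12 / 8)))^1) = -11 / 3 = -3.67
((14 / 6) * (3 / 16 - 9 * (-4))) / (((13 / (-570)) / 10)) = -1925175 / 52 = -37022.60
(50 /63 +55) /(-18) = -3515 /1134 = -3.10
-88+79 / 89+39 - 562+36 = -51096 / 89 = -574.11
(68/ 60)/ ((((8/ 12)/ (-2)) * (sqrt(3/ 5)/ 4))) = -68 * sqrt(15)/ 15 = -17.56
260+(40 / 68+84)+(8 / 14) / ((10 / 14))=29358 / 85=345.39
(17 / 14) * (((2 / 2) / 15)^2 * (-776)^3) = -3971952896 / 1575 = -2521874.85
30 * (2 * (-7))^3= -82320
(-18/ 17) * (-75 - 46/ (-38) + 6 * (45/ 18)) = 20106/ 323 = 62.25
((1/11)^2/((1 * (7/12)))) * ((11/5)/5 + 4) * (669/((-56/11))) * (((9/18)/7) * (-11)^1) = 222777/34300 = 6.49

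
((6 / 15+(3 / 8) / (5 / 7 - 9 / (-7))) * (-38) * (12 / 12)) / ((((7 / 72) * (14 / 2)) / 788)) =-6333156 / 245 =-25849.62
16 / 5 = 3.20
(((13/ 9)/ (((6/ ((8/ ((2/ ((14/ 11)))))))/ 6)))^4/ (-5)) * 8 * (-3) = 2247064322048/ 160099335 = 14035.44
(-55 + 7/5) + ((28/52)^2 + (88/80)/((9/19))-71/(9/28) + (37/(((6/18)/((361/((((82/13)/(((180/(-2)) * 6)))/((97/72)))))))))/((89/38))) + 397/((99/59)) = -120473019541285/61051419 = -1973304.17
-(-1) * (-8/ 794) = -4/ 397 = -0.01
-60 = -60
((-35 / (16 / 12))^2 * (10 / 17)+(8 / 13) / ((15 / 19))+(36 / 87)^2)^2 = 82109484775186557649 / 497438083022400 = 165064.73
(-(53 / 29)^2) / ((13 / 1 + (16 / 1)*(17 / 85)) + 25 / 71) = -997195 / 4941716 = -0.20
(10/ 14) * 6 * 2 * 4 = 240/ 7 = 34.29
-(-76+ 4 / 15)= 1136 / 15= 75.73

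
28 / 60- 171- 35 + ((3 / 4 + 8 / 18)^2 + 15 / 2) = -1274011 / 6480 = -196.61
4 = 4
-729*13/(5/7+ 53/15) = -995085/446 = -2231.13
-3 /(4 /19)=-57 /4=-14.25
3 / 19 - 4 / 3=-67 / 57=-1.18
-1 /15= -0.07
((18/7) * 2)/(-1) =-36/7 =-5.14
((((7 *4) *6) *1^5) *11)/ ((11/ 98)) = 16464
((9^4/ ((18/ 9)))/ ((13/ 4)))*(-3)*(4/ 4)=-39366/ 13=-3028.15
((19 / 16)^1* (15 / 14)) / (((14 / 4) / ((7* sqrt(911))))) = 285* sqrt(911) / 112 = 76.80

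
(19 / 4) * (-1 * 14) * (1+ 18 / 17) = -4655 / 34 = -136.91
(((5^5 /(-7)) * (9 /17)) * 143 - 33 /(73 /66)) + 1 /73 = -293855938 /8687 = -33827.09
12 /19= 0.63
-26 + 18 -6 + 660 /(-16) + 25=-121 /4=-30.25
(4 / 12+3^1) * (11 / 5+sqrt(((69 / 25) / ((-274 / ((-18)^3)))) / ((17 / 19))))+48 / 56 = 172 / 21+36 * sqrt(3053319) / 2329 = 35.20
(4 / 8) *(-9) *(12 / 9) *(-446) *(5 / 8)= 3345 / 2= 1672.50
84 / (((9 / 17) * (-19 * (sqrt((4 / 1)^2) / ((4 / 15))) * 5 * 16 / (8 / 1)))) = -238 / 4275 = -0.06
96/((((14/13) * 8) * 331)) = 78/2317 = 0.03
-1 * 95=-95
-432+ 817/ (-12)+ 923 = 422.92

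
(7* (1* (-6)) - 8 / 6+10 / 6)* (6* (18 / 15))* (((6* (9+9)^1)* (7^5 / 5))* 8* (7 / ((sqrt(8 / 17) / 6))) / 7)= -1306912320* sqrt(34)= -7620542868.70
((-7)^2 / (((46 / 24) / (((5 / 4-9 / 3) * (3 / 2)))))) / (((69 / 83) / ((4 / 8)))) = -85407 / 2116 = -40.36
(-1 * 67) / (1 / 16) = -1072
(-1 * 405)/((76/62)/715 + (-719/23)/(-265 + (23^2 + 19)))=58430153925/15689293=3724.21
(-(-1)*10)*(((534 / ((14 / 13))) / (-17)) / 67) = -34710 / 7973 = -4.35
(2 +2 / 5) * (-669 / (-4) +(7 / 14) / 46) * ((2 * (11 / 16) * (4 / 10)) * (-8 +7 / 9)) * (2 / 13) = -84634 / 345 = -245.32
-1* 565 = -565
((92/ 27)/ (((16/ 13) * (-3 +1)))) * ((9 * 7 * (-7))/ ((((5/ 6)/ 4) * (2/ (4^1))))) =29302/ 5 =5860.40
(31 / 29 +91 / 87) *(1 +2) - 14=-222 / 29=-7.66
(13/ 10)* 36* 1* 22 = 5148/ 5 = 1029.60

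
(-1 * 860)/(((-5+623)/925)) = -397750/309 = -1287.22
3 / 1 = 3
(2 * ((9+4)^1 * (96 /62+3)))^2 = 13439556 /961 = 13984.97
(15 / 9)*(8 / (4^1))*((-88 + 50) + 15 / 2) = -305 / 3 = -101.67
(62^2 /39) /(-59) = -1.67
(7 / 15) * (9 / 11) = 21 / 55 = 0.38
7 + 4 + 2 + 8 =21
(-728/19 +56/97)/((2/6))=-208656/1843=-113.22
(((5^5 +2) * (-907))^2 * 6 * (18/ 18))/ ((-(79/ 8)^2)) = -3088883728788864/ 6241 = -494934101712.68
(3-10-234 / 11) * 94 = -29234 / 11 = -2657.64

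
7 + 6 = 13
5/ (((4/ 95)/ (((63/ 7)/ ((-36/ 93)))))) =-44175/ 16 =-2760.94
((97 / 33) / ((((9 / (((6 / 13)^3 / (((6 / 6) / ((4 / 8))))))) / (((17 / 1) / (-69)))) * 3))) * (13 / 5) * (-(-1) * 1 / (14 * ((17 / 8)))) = -1552 / 13468455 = -0.00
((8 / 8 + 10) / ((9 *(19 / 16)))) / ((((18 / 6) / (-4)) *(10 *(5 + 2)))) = -352 / 17955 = -0.02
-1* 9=-9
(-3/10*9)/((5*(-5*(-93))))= -9/7750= -0.00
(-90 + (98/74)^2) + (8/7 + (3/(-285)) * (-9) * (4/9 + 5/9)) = -79211298/910385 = -87.01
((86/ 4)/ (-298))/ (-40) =43/ 23840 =0.00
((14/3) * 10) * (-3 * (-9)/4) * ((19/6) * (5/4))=9975/8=1246.88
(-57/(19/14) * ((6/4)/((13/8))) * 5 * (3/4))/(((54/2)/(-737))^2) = -38021830/351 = -108324.30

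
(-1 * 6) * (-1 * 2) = 12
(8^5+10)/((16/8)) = 16389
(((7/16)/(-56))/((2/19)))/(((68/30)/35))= -9975/8704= -1.15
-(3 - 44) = 41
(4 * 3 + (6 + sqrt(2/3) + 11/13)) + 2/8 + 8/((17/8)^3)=sqrt(6)/3 + 5091601/255476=20.75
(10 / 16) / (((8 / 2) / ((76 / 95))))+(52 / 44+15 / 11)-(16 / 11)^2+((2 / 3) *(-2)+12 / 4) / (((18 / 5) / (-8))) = -82301 / 26136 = -3.15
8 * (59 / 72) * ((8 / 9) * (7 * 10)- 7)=362.01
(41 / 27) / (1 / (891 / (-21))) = -451 / 7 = -64.43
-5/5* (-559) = 559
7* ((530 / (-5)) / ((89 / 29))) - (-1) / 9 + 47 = -194.66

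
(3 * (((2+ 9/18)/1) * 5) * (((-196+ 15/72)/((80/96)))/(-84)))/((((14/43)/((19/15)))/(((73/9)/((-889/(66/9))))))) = -27.30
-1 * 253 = -253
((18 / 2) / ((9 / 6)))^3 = 216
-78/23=-3.39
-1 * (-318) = 318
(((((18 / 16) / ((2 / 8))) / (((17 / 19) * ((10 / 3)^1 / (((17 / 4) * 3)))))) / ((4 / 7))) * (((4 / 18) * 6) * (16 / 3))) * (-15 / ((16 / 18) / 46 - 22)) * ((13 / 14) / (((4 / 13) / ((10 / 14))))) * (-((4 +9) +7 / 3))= -5399.85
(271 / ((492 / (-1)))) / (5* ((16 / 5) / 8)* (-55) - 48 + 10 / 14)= 1897 / 541692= 0.00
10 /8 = 5 /4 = 1.25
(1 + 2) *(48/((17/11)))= 1584/17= 93.18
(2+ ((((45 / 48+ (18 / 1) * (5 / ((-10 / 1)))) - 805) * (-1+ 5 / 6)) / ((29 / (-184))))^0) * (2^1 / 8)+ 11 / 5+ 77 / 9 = 2071 / 180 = 11.51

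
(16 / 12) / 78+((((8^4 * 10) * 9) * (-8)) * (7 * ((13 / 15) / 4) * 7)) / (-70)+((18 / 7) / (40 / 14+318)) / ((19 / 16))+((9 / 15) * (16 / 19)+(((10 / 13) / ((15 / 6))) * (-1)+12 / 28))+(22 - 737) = 39018959965984 / 87375015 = 446568.85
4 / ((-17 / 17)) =-4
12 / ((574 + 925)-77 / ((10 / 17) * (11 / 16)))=20 / 2181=0.01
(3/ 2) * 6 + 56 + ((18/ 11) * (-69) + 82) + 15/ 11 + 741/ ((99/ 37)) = 10309/ 33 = 312.39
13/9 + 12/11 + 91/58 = 23567/5742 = 4.10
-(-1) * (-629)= -629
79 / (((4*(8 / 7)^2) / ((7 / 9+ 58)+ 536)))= 20721463 / 2304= 8993.69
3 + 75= 78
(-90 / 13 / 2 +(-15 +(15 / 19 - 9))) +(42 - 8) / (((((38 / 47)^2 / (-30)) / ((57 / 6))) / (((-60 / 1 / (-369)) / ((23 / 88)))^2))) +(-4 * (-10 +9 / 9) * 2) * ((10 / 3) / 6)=-3771753392876 / 658933509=-5724.03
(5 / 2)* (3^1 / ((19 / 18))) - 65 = -1100 / 19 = -57.89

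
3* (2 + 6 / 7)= 60 / 7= 8.57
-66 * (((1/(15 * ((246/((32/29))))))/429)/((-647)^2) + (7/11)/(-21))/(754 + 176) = 291169769069/135393942624525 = 0.00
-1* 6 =-6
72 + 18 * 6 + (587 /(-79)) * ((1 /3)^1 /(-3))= 180.83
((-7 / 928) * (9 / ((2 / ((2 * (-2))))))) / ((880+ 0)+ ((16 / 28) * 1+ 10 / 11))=4851 / 31493536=0.00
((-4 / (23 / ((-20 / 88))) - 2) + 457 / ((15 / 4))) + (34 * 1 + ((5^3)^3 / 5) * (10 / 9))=4943158472 / 11385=434181.68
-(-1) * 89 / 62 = 89 / 62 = 1.44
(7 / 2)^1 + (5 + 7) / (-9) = 13 / 6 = 2.17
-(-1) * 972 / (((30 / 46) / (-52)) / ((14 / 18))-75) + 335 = 67418047 / 209345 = 322.04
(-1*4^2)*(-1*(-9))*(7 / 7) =-144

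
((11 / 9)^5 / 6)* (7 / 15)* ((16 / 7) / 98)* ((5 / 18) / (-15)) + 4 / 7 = 2008524878 / 3515482215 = 0.57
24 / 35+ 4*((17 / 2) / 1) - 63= -991 / 35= -28.31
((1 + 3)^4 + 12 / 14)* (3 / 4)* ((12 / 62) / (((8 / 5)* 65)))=261 / 728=0.36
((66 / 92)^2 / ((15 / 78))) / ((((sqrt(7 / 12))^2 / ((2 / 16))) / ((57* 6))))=7262541 / 37030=196.13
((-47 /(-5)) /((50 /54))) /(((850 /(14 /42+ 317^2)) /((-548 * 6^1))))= -209644464816 /53125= -3946248.75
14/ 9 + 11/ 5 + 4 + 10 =17.76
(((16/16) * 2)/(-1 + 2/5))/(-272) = 5/408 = 0.01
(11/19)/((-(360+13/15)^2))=-2475/556710811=-0.00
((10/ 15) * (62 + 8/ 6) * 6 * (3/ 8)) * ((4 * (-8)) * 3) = -9120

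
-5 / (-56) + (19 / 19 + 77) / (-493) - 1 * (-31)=853945 / 27608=30.93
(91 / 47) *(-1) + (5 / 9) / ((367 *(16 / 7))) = -4807523 / 2483856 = -1.94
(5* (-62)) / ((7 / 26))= -8060 / 7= -1151.43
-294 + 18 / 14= -2049 / 7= -292.71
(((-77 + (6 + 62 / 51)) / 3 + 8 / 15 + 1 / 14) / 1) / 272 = -242653 / 2913120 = -0.08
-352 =-352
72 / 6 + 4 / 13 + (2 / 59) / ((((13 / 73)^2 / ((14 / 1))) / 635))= 94872340 / 9971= 9514.83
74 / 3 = 24.67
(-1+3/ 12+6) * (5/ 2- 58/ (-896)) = 3447/ 256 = 13.46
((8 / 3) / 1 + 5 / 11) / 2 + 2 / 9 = 353 / 198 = 1.78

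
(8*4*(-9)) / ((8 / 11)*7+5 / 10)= -51.51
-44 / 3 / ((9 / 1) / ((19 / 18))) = -418 / 243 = -1.72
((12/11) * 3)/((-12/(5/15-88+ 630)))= -1627/11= -147.91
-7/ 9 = -0.78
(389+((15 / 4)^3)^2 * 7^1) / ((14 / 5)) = 406638595 / 57344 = 7091.21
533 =533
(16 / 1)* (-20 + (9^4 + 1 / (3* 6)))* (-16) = -1674510.22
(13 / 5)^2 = 169 / 25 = 6.76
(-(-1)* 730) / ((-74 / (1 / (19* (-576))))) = 365 / 404928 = 0.00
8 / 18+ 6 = 58 / 9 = 6.44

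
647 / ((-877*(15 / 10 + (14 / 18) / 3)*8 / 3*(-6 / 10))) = 17469 / 66652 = 0.26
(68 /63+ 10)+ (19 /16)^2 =201431 /16128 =12.49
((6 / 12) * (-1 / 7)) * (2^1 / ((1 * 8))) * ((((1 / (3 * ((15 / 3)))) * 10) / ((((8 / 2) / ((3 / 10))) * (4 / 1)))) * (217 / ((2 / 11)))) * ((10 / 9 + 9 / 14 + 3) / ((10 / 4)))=-204259 / 403200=-0.51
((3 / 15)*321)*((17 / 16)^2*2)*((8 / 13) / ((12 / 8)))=30923 / 520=59.47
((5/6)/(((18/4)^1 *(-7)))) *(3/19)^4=-15/912247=-0.00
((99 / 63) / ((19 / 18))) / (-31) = -198 / 4123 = -0.05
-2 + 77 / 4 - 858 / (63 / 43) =-47743 / 84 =-568.37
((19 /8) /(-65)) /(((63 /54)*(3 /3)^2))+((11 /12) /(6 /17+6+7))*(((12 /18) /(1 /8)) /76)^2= -124755073 /4026875580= -0.03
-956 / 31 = -30.84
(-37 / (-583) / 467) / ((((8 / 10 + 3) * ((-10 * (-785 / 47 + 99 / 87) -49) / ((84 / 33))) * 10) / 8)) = 5648272 / 8270956204797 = 0.00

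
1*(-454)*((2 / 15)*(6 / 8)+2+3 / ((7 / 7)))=-11577 / 5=-2315.40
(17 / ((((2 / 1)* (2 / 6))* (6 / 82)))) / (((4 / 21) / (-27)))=-49399.88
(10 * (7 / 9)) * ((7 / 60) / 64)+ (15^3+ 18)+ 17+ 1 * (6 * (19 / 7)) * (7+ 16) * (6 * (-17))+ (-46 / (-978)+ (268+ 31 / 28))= -136150643771 / 3943296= -34527.12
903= 903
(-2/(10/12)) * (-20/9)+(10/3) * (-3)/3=2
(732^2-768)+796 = 535852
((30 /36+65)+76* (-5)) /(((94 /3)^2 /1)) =-5655 /17672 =-0.32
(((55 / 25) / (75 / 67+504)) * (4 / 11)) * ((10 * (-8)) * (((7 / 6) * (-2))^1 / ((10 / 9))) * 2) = 30016 / 56405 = 0.53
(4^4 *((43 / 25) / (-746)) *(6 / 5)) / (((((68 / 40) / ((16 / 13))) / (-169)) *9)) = 4579328 / 475575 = 9.63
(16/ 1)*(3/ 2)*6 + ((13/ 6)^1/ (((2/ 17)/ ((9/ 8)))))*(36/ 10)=218.59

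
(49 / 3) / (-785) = -49 / 2355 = -0.02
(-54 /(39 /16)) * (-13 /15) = 96 /5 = 19.20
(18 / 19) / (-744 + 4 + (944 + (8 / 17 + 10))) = 153 / 34637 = 0.00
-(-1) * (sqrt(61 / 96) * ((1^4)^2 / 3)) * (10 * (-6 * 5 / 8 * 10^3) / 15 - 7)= -2507 * sqrt(366) / 72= -666.14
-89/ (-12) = 89/ 12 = 7.42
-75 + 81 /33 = -798 /11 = -72.55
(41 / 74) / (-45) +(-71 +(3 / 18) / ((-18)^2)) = -25538683 / 359640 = -71.01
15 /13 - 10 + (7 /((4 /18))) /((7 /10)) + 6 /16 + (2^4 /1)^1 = 5463 /104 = 52.53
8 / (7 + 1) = 1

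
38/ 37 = 1.03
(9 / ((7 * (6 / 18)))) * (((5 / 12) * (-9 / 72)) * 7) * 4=-45 / 8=-5.62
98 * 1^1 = 98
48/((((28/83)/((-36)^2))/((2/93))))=860544/217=3965.64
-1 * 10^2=-100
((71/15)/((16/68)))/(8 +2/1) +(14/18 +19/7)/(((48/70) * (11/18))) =2069/200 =10.34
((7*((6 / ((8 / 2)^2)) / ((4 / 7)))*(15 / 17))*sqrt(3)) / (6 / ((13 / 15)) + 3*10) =1911*sqrt(3) / 17408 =0.19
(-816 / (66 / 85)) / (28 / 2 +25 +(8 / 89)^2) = -91566760 / 3398813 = -26.94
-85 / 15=-17 / 3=-5.67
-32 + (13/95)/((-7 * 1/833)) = -4587/95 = -48.28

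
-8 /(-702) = 4 /351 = 0.01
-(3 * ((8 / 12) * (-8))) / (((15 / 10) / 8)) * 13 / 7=3328 / 21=158.48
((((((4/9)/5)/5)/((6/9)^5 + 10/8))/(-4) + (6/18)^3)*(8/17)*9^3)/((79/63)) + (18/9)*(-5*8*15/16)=-2964634203/45091225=-65.75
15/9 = 5/3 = 1.67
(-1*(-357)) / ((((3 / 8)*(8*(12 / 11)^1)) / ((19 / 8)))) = 24871 / 96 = 259.07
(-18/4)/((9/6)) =-3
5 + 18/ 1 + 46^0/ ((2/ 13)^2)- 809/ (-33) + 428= 68345/ 132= 517.77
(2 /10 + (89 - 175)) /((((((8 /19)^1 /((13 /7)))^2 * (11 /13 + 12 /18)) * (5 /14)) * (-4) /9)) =9186674211 /1321600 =6951.18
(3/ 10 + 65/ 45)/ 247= 157/ 22230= 0.01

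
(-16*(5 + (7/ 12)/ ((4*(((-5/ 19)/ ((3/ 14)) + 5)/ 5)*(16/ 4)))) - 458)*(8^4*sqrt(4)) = -189786112/ 43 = -4413630.51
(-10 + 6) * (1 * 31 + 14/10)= -129.60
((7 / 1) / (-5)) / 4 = -7 / 20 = -0.35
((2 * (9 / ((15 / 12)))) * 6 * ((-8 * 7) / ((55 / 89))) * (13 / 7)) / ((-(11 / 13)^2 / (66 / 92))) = 1013643072 / 69575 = 14569.07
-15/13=-1.15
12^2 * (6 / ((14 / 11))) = 4752 / 7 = 678.86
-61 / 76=-0.80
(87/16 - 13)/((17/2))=-121/136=-0.89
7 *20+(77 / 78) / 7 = 10931 / 78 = 140.14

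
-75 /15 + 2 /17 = -83 /17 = -4.88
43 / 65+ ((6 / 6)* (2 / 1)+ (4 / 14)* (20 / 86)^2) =2252139 / 841295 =2.68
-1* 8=-8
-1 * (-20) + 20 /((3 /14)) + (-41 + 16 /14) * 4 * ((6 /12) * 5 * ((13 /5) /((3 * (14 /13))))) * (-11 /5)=601961 /735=818.99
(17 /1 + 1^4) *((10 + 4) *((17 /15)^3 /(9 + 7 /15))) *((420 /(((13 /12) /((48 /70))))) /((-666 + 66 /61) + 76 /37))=-15.54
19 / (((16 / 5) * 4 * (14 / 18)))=855 / 448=1.91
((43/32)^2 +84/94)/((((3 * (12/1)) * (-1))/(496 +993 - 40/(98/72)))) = -9291364631/84897792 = -109.44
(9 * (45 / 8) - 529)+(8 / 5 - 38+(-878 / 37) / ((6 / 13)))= -2513881 / 4440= -566.19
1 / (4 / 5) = 5 / 4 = 1.25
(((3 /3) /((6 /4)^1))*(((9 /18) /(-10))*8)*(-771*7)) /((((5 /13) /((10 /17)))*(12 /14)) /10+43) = 1309672 /39181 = 33.43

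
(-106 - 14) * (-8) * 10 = 9600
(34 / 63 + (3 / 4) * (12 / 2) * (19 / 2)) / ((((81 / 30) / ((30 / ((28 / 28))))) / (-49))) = -1909075 / 81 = -23568.83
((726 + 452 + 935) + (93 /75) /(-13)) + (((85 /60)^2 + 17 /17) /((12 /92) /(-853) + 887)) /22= 302857865017579 /143337205440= 2112.90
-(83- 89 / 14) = -76.64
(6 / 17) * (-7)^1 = -42 / 17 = -2.47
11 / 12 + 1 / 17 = 199 / 204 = 0.98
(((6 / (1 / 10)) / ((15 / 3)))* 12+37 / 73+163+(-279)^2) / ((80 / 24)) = 17114523 / 730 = 23444.55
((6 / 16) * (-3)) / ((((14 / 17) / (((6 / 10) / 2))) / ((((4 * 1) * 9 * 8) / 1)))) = -118.03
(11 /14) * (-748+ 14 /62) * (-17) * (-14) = -4334847 /31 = -139833.77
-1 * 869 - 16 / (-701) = -609153 / 701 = -868.98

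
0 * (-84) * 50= 0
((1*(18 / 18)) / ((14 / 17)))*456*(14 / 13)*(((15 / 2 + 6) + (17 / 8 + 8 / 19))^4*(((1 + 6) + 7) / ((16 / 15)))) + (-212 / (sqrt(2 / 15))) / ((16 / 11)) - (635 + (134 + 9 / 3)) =189498610668387851 / 365228032 - 583*sqrt(30) / 8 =518849727.52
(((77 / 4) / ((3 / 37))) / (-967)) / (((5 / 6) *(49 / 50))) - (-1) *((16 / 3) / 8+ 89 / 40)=2104643 / 812280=2.59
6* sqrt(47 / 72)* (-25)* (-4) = 50* sqrt(94) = 484.77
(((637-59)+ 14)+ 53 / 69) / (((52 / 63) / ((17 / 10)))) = 14601657 / 11960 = 1220.87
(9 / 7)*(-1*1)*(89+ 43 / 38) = -30825 / 266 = -115.88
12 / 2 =6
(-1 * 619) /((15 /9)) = -1857 /5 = -371.40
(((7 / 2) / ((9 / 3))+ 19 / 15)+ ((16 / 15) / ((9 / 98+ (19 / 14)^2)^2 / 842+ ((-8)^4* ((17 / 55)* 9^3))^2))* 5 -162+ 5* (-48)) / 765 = -333032241279798010976371417 / 637614910934469351565398450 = -0.52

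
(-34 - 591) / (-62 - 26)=7.10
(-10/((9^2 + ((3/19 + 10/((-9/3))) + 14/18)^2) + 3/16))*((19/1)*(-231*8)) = 164273598720/40673659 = 4038.82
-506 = -506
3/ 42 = 1/ 14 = 0.07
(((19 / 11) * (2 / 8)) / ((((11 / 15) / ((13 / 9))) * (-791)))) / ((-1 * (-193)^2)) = 1235 / 42781668468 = 0.00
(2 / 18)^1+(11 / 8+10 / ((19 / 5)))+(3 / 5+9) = 93829 / 6840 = 13.72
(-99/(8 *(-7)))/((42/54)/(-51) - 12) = -45441/308840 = -0.15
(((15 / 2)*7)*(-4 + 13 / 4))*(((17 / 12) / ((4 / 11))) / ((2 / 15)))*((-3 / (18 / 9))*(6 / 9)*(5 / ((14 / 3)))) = 631125 / 512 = 1232.67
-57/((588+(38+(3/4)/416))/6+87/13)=-0.51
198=198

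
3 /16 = 0.19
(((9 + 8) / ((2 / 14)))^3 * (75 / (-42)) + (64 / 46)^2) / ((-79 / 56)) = 2133111.29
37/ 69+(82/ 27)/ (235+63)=50560/ 92529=0.55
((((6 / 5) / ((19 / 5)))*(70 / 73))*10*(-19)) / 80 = -105 / 146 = -0.72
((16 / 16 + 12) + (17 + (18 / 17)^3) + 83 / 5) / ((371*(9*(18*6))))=1173889 / 8858433780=0.00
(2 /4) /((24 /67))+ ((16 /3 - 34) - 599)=-30061 /48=-626.27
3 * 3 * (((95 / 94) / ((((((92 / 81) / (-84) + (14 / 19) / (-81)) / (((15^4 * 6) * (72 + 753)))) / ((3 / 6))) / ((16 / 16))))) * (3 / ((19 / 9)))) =-4920105689296875 / 68714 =-71602667422.90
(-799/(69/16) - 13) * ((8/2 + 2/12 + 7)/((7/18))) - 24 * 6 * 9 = -1125283/161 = -6989.34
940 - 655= 285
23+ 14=37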